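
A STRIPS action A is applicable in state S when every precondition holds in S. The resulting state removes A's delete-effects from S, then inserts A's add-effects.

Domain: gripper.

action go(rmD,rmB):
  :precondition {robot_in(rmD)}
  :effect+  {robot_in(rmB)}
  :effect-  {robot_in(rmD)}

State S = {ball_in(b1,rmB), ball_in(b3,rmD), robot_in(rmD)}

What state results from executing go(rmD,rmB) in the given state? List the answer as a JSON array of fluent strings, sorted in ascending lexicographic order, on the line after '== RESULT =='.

Progress:
  pre ⊆ S: {robot_in(rmD)} ⊆ S  — applicable
  S \ del = {ball_in(b1,rmB), ball_in(b3,rmD)}
  ∪ add   = {ball_in(b1,rmB), ball_in(b3,rmD), robot_in(rmB)}

== RESULT ==
["ball_in(b1,rmB)", "ball_in(b3,rmD)", "robot_in(rmB)"]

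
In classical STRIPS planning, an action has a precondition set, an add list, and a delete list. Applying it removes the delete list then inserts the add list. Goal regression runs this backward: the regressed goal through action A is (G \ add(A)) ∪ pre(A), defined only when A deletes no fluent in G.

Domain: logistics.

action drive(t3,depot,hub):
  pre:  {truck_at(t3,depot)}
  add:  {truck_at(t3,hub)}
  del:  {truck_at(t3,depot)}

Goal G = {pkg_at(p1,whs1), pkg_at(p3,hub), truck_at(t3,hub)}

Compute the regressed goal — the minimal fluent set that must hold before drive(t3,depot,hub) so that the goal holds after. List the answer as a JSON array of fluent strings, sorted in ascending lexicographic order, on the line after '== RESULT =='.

Compute (G \ add) ∪ pre:
  G ∩ del = {}  (empty — regression defined)
  G \ add = {pkg_at(p1,whs1), pkg_at(p3,hub), truck_at(t3,hub)} \ {truck_at(t3,hub)} = {pkg_at(p1,whs1), pkg_at(p3,hub)}
  ∪ pre   = {pkg_at(p1,whs1), pkg_at(p3,hub)} ∪ {truck_at(t3,depot)}
          = {pkg_at(p1,whs1), pkg_at(p3,hub), truck_at(t3,depot)}

== RESULT ==
["pkg_at(p1,whs1)", "pkg_at(p3,hub)", "truck_at(t3,depot)"]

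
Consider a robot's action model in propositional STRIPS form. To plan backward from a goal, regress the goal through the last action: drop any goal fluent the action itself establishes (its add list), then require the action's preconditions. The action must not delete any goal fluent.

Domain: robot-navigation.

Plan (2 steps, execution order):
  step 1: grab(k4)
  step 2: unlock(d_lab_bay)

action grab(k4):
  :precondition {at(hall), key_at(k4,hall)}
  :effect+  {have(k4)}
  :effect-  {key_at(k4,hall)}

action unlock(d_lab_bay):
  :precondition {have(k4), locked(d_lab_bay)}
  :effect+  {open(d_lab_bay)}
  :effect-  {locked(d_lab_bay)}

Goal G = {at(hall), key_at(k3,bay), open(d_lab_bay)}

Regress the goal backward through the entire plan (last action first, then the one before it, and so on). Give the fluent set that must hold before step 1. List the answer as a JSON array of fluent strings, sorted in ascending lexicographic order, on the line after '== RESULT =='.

Regress step by step:
  through step 2 (unlock(d_lab_bay)): drop {open(d_lab_bay)}, keep {at(hall), key_at(k3,bay)}, require {have(k4), locked(d_lab_bay)}
    → {at(hall), have(k4), key_at(k3,bay), locked(d_lab_bay)}
  through step 1 (grab(k4)): drop {have(k4)}, keep {at(hall), key_at(k3,bay), locked(d_lab_bay)}, require {at(hall), key_at(k4,hall)}
    → {at(hall), key_at(k3,bay), key_at(k4,hall), locked(d_lab_bay)}

== RESULT ==
["at(hall)", "key_at(k3,bay)", "key_at(k4,hall)", "locked(d_lab_bay)"]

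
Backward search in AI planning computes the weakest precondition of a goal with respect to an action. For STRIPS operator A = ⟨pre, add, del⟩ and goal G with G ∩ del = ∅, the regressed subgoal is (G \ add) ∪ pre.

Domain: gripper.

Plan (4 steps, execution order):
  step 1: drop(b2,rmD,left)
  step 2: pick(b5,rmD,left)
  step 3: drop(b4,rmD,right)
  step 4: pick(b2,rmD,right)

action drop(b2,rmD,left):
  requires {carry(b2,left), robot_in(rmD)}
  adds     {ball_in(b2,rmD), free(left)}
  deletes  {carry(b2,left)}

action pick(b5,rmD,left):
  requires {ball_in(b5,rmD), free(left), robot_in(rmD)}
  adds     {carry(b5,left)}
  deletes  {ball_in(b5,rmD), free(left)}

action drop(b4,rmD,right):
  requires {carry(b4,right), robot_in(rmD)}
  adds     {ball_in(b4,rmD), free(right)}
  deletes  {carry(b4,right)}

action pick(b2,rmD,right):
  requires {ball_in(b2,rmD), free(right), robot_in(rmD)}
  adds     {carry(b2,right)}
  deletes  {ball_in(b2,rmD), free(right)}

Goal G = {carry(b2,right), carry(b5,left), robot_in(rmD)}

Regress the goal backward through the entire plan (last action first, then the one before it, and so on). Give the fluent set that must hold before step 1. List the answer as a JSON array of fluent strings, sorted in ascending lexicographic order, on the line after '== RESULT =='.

Regress step by step:
  through step 4 (pick(b2,rmD,right)): drop {carry(b2,right)}, keep {carry(b5,left), robot_in(rmD)}, require {ball_in(b2,rmD), free(right), robot_in(rmD)}
    → {ball_in(b2,rmD), carry(b5,left), free(right), robot_in(rmD)}
  through step 3 (drop(b4,rmD,right)): drop {free(right)}, keep {ball_in(b2,rmD), carry(b5,left), robot_in(rmD)}, require {carry(b4,right), robot_in(rmD)}
    → {ball_in(b2,rmD), carry(b4,right), carry(b5,left), robot_in(rmD)}
  through step 2 (pick(b5,rmD,left)): drop {carry(b5,left)}, keep {ball_in(b2,rmD), carry(b4,right), robot_in(rmD)}, require {ball_in(b5,rmD), free(left), robot_in(rmD)}
    → {ball_in(b2,rmD), ball_in(b5,rmD), carry(b4,right), free(left), robot_in(rmD)}
  through step 1 (drop(b2,rmD,left)): drop {ball_in(b2,rmD), free(left)}, keep {ball_in(b5,rmD), carry(b4,right), robot_in(rmD)}, require {carry(b2,left), robot_in(rmD)}
    → {ball_in(b5,rmD), carry(b2,left), carry(b4,right), robot_in(rmD)}

== RESULT ==
["ball_in(b5,rmD)", "carry(b2,left)", "carry(b4,right)", "robot_in(rmD)"]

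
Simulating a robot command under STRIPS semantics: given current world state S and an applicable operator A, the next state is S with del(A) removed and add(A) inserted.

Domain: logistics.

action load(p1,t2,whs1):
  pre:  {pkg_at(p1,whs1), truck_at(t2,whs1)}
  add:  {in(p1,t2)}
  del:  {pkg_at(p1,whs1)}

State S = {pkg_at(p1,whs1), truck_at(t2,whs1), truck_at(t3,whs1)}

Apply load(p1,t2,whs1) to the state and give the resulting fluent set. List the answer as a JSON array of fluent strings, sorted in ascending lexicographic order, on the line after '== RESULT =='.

Progress:
  pre ⊆ S: {pkg_at(p1,whs1), truck_at(t2,whs1)} ⊆ S  — applicable
  S \ del = {truck_at(t2,whs1), truck_at(t3,whs1)}
  ∪ add   = {in(p1,t2), truck_at(t2,whs1), truck_at(t3,whs1)}

== RESULT ==
["in(p1,t2)", "truck_at(t2,whs1)", "truck_at(t3,whs1)"]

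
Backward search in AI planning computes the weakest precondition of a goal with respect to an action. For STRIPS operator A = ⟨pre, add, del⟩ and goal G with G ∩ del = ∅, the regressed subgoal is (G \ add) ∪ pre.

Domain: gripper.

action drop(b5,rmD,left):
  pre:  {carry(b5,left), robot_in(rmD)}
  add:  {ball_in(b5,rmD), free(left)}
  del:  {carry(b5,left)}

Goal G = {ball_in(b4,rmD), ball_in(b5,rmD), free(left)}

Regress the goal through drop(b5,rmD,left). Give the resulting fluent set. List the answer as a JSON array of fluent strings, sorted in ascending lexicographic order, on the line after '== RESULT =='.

Compute (G \ add) ∪ pre:
  G ∩ del = {}  (empty — regression defined)
  G \ add = {ball_in(b4,rmD), ball_in(b5,rmD), free(left)} \ {ball_in(b5,rmD), free(left)} = {ball_in(b4,rmD)}
  ∪ pre   = {ball_in(b4,rmD)} ∪ {carry(b5,left), robot_in(rmD)}
          = {ball_in(b4,rmD), carry(b5,left), robot_in(rmD)}

== RESULT ==
["ball_in(b4,rmD)", "carry(b5,left)", "robot_in(rmD)"]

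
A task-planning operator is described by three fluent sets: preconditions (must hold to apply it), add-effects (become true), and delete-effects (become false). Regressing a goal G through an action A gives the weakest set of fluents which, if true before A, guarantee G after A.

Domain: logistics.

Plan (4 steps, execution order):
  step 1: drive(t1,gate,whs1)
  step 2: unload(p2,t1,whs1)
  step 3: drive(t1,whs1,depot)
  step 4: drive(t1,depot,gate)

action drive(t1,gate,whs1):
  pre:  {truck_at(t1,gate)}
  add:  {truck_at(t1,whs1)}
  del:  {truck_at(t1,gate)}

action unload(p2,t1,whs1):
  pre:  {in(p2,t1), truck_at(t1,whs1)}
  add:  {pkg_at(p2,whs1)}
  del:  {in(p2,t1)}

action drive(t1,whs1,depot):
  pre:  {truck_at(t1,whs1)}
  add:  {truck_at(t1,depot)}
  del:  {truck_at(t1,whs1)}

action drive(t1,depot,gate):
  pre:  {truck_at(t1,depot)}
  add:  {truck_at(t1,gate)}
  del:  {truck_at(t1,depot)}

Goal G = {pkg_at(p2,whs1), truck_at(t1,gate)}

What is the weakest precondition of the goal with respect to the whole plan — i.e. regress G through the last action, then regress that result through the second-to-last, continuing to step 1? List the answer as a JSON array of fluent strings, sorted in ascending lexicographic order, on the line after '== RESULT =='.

Regress step by step:
  through step 4 (drive(t1,depot,gate)): drop {truck_at(t1,gate)}, keep {pkg_at(p2,whs1)}, require {truck_at(t1,depot)}
    → {pkg_at(p2,whs1), truck_at(t1,depot)}
  through step 3 (drive(t1,whs1,depot)): drop {truck_at(t1,depot)}, keep {pkg_at(p2,whs1)}, require {truck_at(t1,whs1)}
    → {pkg_at(p2,whs1), truck_at(t1,whs1)}
  through step 2 (unload(p2,t1,whs1)): drop {pkg_at(p2,whs1)}, keep {truck_at(t1,whs1)}, require {in(p2,t1), truck_at(t1,whs1)}
    → {in(p2,t1), truck_at(t1,whs1)}
  through step 1 (drive(t1,gate,whs1)): drop {truck_at(t1,whs1)}, keep {in(p2,t1)}, require {truck_at(t1,gate)}
    → {in(p2,t1), truck_at(t1,gate)}

== RESULT ==
["in(p2,t1)", "truck_at(t1,gate)"]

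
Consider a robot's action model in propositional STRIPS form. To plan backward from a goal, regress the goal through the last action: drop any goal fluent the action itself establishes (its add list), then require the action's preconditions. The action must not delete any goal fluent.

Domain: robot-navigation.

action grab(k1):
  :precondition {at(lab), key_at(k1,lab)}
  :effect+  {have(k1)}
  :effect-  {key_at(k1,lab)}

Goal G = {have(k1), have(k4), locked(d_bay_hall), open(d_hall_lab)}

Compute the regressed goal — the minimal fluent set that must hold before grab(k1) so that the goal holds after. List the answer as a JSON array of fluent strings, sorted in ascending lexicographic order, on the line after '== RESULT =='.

Regress:
  G ∩ del = {}  (empty — regression defined)
  G \ add = {have(k1), have(k4), locked(d_bay_hall), open(d_hall_lab)} \ {have(k1)} = {have(k4), locked(d_bay_hall), open(d_hall_lab)}
  ∪ pre   = {have(k4), locked(d_bay_hall), open(d_hall_lab)} ∪ {at(lab), key_at(k1,lab)}
          = {at(lab), have(k4), key_at(k1,lab), locked(d_bay_hall), open(d_hall_lab)}

== RESULT ==
["at(lab)", "have(k4)", "key_at(k1,lab)", "locked(d_bay_hall)", "open(d_hall_lab)"]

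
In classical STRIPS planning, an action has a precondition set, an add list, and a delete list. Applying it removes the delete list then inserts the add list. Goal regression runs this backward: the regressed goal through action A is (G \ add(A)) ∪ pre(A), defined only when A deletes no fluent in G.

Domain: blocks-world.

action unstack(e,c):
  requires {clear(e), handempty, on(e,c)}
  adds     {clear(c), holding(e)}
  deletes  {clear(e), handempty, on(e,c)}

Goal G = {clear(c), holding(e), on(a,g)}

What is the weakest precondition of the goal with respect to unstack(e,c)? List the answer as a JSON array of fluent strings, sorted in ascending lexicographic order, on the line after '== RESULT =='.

Regress:
  G ∩ del = {}  (empty — regression defined)
  G \ add = {clear(c), holding(e), on(a,g)} \ {clear(c), holding(e)} = {on(a,g)}
  ∪ pre   = {on(a,g)} ∪ {clear(e), handempty, on(e,c)}
          = {clear(e), handempty, on(a,g), on(e,c)}

== RESULT ==
["clear(e)", "handempty", "on(a,g)", "on(e,c)"]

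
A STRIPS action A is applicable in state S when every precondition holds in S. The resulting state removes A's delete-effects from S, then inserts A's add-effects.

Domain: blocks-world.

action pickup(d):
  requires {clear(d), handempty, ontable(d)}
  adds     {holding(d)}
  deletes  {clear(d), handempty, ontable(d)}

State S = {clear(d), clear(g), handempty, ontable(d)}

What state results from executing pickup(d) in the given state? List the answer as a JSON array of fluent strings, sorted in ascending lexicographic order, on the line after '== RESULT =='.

Compute (S \ del) ∪ add:
  pre ⊆ S: {clear(d), handempty, ontable(d)} ⊆ S  — applicable
  S \ del = {clear(g)}
  ∪ add   = {clear(g), holding(d)}

== RESULT ==
["clear(g)", "holding(d)"]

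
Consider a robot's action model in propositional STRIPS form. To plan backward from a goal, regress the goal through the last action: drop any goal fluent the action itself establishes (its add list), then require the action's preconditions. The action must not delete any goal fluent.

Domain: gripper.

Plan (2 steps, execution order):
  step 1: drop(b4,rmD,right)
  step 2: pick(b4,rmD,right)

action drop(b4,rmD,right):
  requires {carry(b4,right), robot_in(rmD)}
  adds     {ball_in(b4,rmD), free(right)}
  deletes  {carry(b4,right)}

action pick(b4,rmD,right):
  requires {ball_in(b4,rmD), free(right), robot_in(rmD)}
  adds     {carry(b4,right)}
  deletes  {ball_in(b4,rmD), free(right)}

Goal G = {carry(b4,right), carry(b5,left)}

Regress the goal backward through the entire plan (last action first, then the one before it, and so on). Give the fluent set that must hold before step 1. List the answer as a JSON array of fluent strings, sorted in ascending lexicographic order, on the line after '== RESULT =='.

Work backward from the goal:
  through step 2 (pick(b4,rmD,right)): drop {carry(b4,right)}, keep {carry(b5,left)}, require {ball_in(b4,rmD), free(right), robot_in(rmD)}
    → {ball_in(b4,rmD), carry(b5,left), free(right), robot_in(rmD)}
  through step 1 (drop(b4,rmD,right)): drop {ball_in(b4,rmD), free(right)}, keep {carry(b5,left), robot_in(rmD)}, require {carry(b4,right), robot_in(rmD)}
    → {carry(b4,right), carry(b5,left), robot_in(rmD)}

== RESULT ==
["carry(b4,right)", "carry(b5,left)", "robot_in(rmD)"]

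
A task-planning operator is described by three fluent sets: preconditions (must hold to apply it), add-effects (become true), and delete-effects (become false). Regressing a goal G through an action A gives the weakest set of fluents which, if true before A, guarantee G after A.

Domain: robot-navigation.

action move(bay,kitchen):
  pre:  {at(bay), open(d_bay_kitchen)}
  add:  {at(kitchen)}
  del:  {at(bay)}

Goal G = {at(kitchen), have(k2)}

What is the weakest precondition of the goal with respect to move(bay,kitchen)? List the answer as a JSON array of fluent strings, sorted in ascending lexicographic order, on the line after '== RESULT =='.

Regress:
  G ∩ del = {}  (empty — regression defined)
  G \ add = {at(kitchen), have(k2)} \ {at(kitchen)} = {have(k2)}
  ∪ pre   = {have(k2)} ∪ {at(bay), open(d_bay_kitchen)}
          = {at(bay), have(k2), open(d_bay_kitchen)}

== RESULT ==
["at(bay)", "have(k2)", "open(d_bay_kitchen)"]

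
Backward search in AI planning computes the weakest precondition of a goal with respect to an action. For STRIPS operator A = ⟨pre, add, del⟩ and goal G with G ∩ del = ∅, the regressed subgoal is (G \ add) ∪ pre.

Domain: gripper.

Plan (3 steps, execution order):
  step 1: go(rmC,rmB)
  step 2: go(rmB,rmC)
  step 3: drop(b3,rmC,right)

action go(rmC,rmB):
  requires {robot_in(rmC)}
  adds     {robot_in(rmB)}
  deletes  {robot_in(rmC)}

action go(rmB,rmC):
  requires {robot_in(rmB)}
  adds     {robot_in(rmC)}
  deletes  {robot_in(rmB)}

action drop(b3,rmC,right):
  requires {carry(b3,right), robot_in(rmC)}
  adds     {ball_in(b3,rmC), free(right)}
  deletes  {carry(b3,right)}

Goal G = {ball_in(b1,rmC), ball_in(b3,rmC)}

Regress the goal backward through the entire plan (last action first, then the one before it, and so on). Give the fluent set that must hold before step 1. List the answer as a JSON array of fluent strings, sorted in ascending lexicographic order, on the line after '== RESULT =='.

Work backward from the goal:
  through step 3 (drop(b3,rmC,right)): drop {ball_in(b3,rmC)}, keep {ball_in(b1,rmC)}, require {carry(b3,right), robot_in(rmC)}
    → {ball_in(b1,rmC), carry(b3,right), robot_in(rmC)}
  through step 2 (go(rmB,rmC)): drop {robot_in(rmC)}, keep {ball_in(b1,rmC), carry(b3,right)}, require {robot_in(rmB)}
    → {ball_in(b1,rmC), carry(b3,right), robot_in(rmB)}
  through step 1 (go(rmC,rmB)): drop {robot_in(rmB)}, keep {ball_in(b1,rmC), carry(b3,right)}, require {robot_in(rmC)}
    → {ball_in(b1,rmC), carry(b3,right), robot_in(rmC)}

== RESULT ==
["ball_in(b1,rmC)", "carry(b3,right)", "robot_in(rmC)"]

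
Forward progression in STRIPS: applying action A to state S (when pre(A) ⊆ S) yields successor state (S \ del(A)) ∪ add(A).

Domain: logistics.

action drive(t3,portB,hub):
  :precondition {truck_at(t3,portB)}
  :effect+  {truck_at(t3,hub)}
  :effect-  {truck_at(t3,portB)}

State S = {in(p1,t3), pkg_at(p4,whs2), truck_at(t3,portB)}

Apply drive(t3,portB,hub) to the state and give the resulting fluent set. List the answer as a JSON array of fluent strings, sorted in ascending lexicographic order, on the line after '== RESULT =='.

Progress:
  pre ⊆ S: {truck_at(t3,portB)} ⊆ S  — applicable
  S \ del = {in(p1,t3), pkg_at(p4,whs2)}
  ∪ add   = {in(p1,t3), pkg_at(p4,whs2), truck_at(t3,hub)}

== RESULT ==
["in(p1,t3)", "pkg_at(p4,whs2)", "truck_at(t3,hub)"]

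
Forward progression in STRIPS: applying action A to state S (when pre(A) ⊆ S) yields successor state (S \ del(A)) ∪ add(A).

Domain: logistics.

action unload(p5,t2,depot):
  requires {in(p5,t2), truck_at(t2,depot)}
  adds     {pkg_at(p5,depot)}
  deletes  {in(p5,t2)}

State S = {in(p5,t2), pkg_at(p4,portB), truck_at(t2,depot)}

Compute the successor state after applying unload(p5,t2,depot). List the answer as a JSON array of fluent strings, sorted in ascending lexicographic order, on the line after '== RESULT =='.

Progress:
  pre ⊆ S: {in(p5,t2), truck_at(t2,depot)} ⊆ S  — applicable
  S \ del = {pkg_at(p4,portB), truck_at(t2,depot)}
  ∪ add   = {pkg_at(p4,portB), pkg_at(p5,depot), truck_at(t2,depot)}

== RESULT ==
["pkg_at(p4,portB)", "pkg_at(p5,depot)", "truck_at(t2,depot)"]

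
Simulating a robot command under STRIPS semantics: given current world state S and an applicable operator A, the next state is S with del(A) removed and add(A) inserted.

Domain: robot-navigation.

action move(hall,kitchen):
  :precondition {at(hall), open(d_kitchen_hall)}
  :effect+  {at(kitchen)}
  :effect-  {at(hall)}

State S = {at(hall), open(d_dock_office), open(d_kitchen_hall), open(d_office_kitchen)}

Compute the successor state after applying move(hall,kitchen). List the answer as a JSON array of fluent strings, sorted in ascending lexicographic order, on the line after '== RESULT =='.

Compute (S \ del) ∪ add:
  pre ⊆ S: {at(hall), open(d_kitchen_hall)} ⊆ S  — applicable
  S \ del = {open(d_dock_office), open(d_kitchen_hall), open(d_office_kitchen)}
  ∪ add   = {at(kitchen), open(d_dock_office), open(d_kitchen_hall), open(d_office_kitchen)}

== RESULT ==
["at(kitchen)", "open(d_dock_office)", "open(d_kitchen_hall)", "open(d_office_kitchen)"]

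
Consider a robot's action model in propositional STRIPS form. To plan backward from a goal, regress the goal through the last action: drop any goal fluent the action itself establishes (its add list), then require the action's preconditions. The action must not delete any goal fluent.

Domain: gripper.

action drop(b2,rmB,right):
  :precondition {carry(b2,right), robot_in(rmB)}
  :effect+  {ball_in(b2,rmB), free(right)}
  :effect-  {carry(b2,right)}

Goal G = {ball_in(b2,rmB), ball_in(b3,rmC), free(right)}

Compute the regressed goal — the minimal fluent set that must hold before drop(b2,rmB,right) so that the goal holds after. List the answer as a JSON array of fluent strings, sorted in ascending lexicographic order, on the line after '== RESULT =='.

Compute (G \ add) ∪ pre:
  G ∩ del = {}  (empty — regression defined)
  G \ add = {ball_in(b2,rmB), ball_in(b3,rmC), free(right)} \ {ball_in(b2,rmB), free(right)} = {ball_in(b3,rmC)}
  ∪ pre   = {ball_in(b3,rmC)} ∪ {carry(b2,right), robot_in(rmB)}
          = {ball_in(b3,rmC), carry(b2,right), robot_in(rmB)}

== RESULT ==
["ball_in(b3,rmC)", "carry(b2,right)", "robot_in(rmB)"]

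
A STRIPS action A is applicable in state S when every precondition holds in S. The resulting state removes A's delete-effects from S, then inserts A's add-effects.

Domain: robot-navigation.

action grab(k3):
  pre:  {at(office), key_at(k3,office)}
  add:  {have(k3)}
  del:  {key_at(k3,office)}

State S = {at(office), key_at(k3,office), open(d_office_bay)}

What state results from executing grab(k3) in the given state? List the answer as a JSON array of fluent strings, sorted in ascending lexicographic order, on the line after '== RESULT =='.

Compute (S \ del) ∪ add:
  pre ⊆ S: {at(office), key_at(k3,office)} ⊆ S  — applicable
  S \ del = {at(office), open(d_office_bay)}
  ∪ add   = {at(office), have(k3), open(d_office_bay)}

== RESULT ==
["at(office)", "have(k3)", "open(d_office_bay)"]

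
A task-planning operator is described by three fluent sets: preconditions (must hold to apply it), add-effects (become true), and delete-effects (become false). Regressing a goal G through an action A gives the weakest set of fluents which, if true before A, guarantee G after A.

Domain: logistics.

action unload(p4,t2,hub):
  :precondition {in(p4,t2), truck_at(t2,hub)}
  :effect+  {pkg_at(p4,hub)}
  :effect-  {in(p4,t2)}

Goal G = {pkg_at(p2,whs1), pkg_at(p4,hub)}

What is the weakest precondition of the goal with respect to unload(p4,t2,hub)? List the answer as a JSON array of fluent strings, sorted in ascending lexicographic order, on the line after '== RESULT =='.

Compute (G \ add) ∪ pre:
  G ∩ del = {}  (empty — regression defined)
  G \ add = {pkg_at(p2,whs1), pkg_at(p4,hub)} \ {pkg_at(p4,hub)} = {pkg_at(p2,whs1)}
  ∪ pre   = {pkg_at(p2,whs1)} ∪ {in(p4,t2), truck_at(t2,hub)}
          = {in(p4,t2), pkg_at(p2,whs1), truck_at(t2,hub)}

== RESULT ==
["in(p4,t2)", "pkg_at(p2,whs1)", "truck_at(t2,hub)"]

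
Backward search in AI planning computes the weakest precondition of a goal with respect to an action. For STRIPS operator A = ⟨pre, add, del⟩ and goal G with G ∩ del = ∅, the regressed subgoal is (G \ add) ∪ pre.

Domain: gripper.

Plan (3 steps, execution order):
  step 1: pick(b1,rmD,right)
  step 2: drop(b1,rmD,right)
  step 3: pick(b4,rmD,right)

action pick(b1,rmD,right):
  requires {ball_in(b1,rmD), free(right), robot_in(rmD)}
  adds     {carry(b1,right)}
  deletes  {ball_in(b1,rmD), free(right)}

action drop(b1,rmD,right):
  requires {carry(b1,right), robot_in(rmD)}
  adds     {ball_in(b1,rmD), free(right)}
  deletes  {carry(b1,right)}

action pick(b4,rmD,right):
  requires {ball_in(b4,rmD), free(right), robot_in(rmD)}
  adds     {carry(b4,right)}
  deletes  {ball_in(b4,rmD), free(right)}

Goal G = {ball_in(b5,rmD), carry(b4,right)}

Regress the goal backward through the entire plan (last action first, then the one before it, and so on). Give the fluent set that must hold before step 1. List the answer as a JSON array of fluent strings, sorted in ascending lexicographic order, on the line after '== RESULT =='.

Work backward from the goal:
  through step 3 (pick(b4,rmD,right)): drop {carry(b4,right)}, keep {ball_in(b5,rmD)}, require {ball_in(b4,rmD), free(right), robot_in(rmD)}
    → {ball_in(b4,rmD), ball_in(b5,rmD), free(right), robot_in(rmD)}
  through step 2 (drop(b1,rmD,right)): drop {free(right)}, keep {ball_in(b4,rmD), ball_in(b5,rmD), robot_in(rmD)}, require {carry(b1,right), robot_in(rmD)}
    → {ball_in(b4,rmD), ball_in(b5,rmD), carry(b1,right), robot_in(rmD)}
  through step 1 (pick(b1,rmD,right)): drop {carry(b1,right)}, keep {ball_in(b4,rmD), ball_in(b5,rmD), robot_in(rmD)}, require {ball_in(b1,rmD), free(right), robot_in(rmD)}
    → {ball_in(b1,rmD), ball_in(b4,rmD), ball_in(b5,rmD), free(right), robot_in(rmD)}

== RESULT ==
["ball_in(b1,rmD)", "ball_in(b4,rmD)", "ball_in(b5,rmD)", "free(right)", "robot_in(rmD)"]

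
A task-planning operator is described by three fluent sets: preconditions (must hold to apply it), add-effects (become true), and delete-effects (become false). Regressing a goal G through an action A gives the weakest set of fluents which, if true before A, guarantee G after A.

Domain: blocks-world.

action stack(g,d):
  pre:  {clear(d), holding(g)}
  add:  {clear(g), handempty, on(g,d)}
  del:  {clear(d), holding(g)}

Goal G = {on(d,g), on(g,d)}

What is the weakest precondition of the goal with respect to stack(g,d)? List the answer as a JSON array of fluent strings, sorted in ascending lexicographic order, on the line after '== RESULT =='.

Compute (G \ add) ∪ pre:
  G ∩ del = {}  (empty — regression defined)
  G \ add = {on(d,g), on(g,d)} \ {clear(g), handempty, on(g,d)} = {on(d,g)}
  ∪ pre   = {on(d,g)} ∪ {clear(d), holding(g)}
          = {clear(d), holding(g), on(d,g)}

== RESULT ==
["clear(d)", "holding(g)", "on(d,g)"]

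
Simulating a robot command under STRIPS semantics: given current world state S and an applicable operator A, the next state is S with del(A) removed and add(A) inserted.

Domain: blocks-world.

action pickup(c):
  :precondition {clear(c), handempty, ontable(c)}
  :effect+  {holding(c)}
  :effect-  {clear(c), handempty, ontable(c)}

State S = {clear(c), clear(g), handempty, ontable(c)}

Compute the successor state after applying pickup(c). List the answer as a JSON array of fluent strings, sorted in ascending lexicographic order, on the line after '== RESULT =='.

Progress:
  pre ⊆ S: {clear(c), handempty, ontable(c)} ⊆ S  — applicable
  S \ del = {clear(g)}
  ∪ add   = {clear(g), holding(c)}

== RESULT ==
["clear(g)", "holding(c)"]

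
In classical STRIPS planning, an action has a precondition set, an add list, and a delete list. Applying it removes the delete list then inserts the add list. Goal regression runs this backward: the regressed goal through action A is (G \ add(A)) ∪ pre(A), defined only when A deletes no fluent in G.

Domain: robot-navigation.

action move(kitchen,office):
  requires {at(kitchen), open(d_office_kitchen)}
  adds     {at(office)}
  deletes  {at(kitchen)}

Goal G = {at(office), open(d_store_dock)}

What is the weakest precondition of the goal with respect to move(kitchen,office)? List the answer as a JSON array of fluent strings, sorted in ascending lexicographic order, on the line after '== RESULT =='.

Compute (G \ add) ∪ pre:
  G ∩ del = {}  (empty — regression defined)
  G \ add = {at(office), open(d_store_dock)} \ {at(office)} = {open(d_store_dock)}
  ∪ pre   = {open(d_store_dock)} ∪ {at(kitchen), open(d_office_kitchen)}
          = {at(kitchen), open(d_office_kitchen), open(d_store_dock)}

== RESULT ==
["at(kitchen)", "open(d_office_kitchen)", "open(d_store_dock)"]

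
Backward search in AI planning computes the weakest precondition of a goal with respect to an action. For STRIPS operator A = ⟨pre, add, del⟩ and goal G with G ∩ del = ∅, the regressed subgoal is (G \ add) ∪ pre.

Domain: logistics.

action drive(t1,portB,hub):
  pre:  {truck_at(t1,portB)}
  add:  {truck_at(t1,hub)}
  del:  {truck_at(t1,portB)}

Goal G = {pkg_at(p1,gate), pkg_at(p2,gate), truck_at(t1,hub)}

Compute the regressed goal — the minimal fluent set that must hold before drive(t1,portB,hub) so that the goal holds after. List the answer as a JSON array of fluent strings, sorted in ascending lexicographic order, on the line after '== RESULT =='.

Regress:
  G ∩ del = {}  (empty — regression defined)
  G \ add = {pkg_at(p1,gate), pkg_at(p2,gate), truck_at(t1,hub)} \ {truck_at(t1,hub)} = {pkg_at(p1,gate), pkg_at(p2,gate)}
  ∪ pre   = {pkg_at(p1,gate), pkg_at(p2,gate)} ∪ {truck_at(t1,portB)}
          = {pkg_at(p1,gate), pkg_at(p2,gate), truck_at(t1,portB)}

== RESULT ==
["pkg_at(p1,gate)", "pkg_at(p2,gate)", "truck_at(t1,portB)"]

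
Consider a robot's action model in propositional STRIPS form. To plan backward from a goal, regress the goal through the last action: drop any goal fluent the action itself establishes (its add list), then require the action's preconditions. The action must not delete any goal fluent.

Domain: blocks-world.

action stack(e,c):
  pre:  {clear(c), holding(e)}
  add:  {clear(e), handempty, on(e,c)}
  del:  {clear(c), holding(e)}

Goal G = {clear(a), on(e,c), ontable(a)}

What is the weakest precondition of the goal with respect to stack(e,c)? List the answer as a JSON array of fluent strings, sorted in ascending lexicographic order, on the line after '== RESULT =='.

Compute (G \ add) ∪ pre:
  G ∩ del = {}  (empty — regression defined)
  G \ add = {clear(a), on(e,c), ontable(a)} \ {clear(e), handempty, on(e,c)} = {clear(a), ontable(a)}
  ∪ pre   = {clear(a), ontable(a)} ∪ {clear(c), holding(e)}
          = {clear(a), clear(c), holding(e), ontable(a)}

== RESULT ==
["clear(a)", "clear(c)", "holding(e)", "ontable(a)"]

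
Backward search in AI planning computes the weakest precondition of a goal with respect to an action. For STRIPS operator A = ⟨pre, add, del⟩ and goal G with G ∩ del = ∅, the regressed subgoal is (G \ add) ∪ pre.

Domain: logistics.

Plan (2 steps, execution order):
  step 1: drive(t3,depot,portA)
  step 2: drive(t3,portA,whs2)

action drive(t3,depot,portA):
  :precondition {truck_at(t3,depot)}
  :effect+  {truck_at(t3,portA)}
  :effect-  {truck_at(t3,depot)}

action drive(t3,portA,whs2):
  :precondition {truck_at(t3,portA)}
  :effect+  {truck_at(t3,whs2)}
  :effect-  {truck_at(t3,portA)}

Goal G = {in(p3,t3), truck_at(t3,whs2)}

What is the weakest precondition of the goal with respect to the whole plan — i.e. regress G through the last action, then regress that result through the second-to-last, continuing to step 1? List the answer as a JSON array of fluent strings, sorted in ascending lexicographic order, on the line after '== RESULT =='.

Work backward from the goal:
  through step 2 (drive(t3,portA,whs2)): drop {truck_at(t3,whs2)}, keep {in(p3,t3)}, require {truck_at(t3,portA)}
    → {in(p3,t3), truck_at(t3,portA)}
  through step 1 (drive(t3,depot,portA)): drop {truck_at(t3,portA)}, keep {in(p3,t3)}, require {truck_at(t3,depot)}
    → {in(p3,t3), truck_at(t3,depot)}

== RESULT ==
["in(p3,t3)", "truck_at(t3,depot)"]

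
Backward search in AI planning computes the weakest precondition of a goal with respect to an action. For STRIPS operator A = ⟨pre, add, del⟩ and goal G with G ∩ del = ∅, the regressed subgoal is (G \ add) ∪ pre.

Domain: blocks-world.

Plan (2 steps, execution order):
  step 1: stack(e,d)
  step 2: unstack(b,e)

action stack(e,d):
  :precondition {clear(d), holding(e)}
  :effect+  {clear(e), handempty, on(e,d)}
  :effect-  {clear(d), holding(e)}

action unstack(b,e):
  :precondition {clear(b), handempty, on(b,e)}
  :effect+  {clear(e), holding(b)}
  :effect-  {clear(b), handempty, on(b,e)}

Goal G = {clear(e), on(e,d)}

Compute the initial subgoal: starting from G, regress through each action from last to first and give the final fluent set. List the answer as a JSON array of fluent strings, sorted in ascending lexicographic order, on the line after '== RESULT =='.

Work backward from the goal:
  through step 2 (unstack(b,e)): drop {clear(e)}, keep {on(e,d)}, require {clear(b), handempty, on(b,e)}
    → {clear(b), handempty, on(b,e), on(e,d)}
  through step 1 (stack(e,d)): drop {handempty, on(e,d)}, keep {clear(b), on(b,e)}, require {clear(d), holding(e)}
    → {clear(b), clear(d), holding(e), on(b,e)}

== RESULT ==
["clear(b)", "clear(d)", "holding(e)", "on(b,e)"]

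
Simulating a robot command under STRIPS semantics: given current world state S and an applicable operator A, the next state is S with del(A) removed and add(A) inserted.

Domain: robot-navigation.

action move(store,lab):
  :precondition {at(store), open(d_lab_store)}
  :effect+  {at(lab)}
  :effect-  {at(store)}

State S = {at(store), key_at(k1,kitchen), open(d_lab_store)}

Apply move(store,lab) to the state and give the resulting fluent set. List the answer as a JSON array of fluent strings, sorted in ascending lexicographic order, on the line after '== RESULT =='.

Progress:
  pre ⊆ S: {at(store), open(d_lab_store)} ⊆ S  — applicable
  S \ del = {key_at(k1,kitchen), open(d_lab_store)}
  ∪ add   = {at(lab), key_at(k1,kitchen), open(d_lab_store)}

== RESULT ==
["at(lab)", "key_at(k1,kitchen)", "open(d_lab_store)"]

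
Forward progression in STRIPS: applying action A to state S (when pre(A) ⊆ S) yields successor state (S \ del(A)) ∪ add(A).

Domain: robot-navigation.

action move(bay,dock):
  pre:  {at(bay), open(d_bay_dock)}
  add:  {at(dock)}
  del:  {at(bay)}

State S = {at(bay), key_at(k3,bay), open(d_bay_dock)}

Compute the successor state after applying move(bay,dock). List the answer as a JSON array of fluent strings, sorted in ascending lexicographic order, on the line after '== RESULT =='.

Progress:
  pre ⊆ S: {at(bay), open(d_bay_dock)} ⊆ S  — applicable
  S \ del = {key_at(k3,bay), open(d_bay_dock)}
  ∪ add   = {at(dock), key_at(k3,bay), open(d_bay_dock)}

== RESULT ==
["at(dock)", "key_at(k3,bay)", "open(d_bay_dock)"]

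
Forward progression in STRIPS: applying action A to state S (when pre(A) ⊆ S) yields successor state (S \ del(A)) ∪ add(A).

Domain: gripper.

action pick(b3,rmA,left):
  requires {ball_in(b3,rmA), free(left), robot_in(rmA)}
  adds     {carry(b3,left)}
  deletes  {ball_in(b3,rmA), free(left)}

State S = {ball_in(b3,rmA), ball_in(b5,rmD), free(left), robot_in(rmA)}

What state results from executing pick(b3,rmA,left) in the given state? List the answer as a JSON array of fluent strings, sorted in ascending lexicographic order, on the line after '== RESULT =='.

Compute (S \ del) ∪ add:
  pre ⊆ S: {ball_in(b3,rmA), free(left), robot_in(rmA)} ⊆ S  — applicable
  S \ del = {ball_in(b5,rmD), robot_in(rmA)}
  ∪ add   = {ball_in(b5,rmD), carry(b3,left), robot_in(rmA)}

== RESULT ==
["ball_in(b5,rmD)", "carry(b3,left)", "robot_in(rmA)"]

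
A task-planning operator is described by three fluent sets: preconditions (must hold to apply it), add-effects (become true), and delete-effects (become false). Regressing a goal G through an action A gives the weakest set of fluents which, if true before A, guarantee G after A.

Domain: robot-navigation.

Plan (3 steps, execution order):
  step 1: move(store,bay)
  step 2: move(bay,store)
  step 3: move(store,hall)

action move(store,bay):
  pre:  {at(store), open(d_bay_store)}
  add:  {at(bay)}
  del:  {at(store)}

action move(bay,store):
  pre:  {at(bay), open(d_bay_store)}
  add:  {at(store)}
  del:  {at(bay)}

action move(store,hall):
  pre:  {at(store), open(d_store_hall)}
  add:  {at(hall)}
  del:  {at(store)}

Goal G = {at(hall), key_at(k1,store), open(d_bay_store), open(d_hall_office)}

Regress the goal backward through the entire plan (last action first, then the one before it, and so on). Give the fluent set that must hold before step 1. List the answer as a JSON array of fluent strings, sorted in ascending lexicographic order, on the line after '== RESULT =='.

Regress step by step:
  through step 3 (move(store,hall)): drop {at(hall)}, keep {key_at(k1,store), open(d_bay_store), open(d_hall_office)}, require {at(store), open(d_store_hall)}
    → {at(store), key_at(k1,store), open(d_bay_store), open(d_hall_office), open(d_store_hall)}
  through step 2 (move(bay,store)): drop {at(store)}, keep {key_at(k1,store), open(d_bay_store), open(d_hall_office), open(d_store_hall)}, require {at(bay), open(d_bay_store)}
    → {at(bay), key_at(k1,store), open(d_bay_store), open(d_hall_office), open(d_store_hall)}
  through step 1 (move(store,bay)): drop {at(bay)}, keep {key_at(k1,store), open(d_bay_store), open(d_hall_office), open(d_store_hall)}, require {at(store), open(d_bay_store)}
    → {at(store), key_at(k1,store), open(d_bay_store), open(d_hall_office), open(d_store_hall)}

== RESULT ==
["at(store)", "key_at(k1,store)", "open(d_bay_store)", "open(d_hall_office)", "open(d_store_hall)"]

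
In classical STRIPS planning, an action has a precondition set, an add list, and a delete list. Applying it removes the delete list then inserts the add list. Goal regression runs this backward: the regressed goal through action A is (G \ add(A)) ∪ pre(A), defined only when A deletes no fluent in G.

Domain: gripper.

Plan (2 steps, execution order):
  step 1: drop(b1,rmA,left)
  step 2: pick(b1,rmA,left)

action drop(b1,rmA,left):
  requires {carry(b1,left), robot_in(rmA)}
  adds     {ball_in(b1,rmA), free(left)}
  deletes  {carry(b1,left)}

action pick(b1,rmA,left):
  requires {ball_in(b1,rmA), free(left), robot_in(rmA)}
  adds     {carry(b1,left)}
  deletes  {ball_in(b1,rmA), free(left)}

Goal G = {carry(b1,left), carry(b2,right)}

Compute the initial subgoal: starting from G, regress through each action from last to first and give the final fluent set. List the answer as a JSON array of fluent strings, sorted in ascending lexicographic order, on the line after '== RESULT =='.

Work backward from the goal:
  through step 2 (pick(b1,rmA,left)): drop {carry(b1,left)}, keep {carry(b2,right)}, require {ball_in(b1,rmA), free(left), robot_in(rmA)}
    → {ball_in(b1,rmA), carry(b2,right), free(left), robot_in(rmA)}
  through step 1 (drop(b1,rmA,left)): drop {ball_in(b1,rmA), free(left)}, keep {carry(b2,right), robot_in(rmA)}, require {carry(b1,left), robot_in(rmA)}
    → {carry(b1,left), carry(b2,right), robot_in(rmA)}

== RESULT ==
["carry(b1,left)", "carry(b2,right)", "robot_in(rmA)"]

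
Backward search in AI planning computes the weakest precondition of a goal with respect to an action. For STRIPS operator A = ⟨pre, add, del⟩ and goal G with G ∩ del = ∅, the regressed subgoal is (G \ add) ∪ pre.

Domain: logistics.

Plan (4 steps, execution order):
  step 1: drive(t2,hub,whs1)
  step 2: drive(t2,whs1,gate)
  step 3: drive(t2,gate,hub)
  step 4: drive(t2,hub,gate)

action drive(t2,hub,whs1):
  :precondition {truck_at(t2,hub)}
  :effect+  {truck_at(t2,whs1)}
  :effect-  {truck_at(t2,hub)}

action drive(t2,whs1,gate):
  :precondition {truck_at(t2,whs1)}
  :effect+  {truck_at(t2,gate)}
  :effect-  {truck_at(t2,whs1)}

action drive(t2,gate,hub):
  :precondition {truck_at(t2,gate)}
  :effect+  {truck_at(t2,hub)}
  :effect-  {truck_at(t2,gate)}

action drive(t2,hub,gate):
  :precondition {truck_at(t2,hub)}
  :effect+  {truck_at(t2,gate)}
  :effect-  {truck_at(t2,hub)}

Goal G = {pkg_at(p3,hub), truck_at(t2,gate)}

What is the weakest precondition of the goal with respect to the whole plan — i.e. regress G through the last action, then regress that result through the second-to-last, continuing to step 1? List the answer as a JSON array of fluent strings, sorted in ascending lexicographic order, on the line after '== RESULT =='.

Work backward from the goal:
  through step 4 (drive(t2,hub,gate)): drop {truck_at(t2,gate)}, keep {pkg_at(p3,hub)}, require {truck_at(t2,hub)}
    → {pkg_at(p3,hub), truck_at(t2,hub)}
  through step 3 (drive(t2,gate,hub)): drop {truck_at(t2,hub)}, keep {pkg_at(p3,hub)}, require {truck_at(t2,gate)}
    → {pkg_at(p3,hub), truck_at(t2,gate)}
  through step 2 (drive(t2,whs1,gate)): drop {truck_at(t2,gate)}, keep {pkg_at(p3,hub)}, require {truck_at(t2,whs1)}
    → {pkg_at(p3,hub), truck_at(t2,whs1)}
  through step 1 (drive(t2,hub,whs1)): drop {truck_at(t2,whs1)}, keep {pkg_at(p3,hub)}, require {truck_at(t2,hub)}
    → {pkg_at(p3,hub), truck_at(t2,hub)}

== RESULT ==
["pkg_at(p3,hub)", "truck_at(t2,hub)"]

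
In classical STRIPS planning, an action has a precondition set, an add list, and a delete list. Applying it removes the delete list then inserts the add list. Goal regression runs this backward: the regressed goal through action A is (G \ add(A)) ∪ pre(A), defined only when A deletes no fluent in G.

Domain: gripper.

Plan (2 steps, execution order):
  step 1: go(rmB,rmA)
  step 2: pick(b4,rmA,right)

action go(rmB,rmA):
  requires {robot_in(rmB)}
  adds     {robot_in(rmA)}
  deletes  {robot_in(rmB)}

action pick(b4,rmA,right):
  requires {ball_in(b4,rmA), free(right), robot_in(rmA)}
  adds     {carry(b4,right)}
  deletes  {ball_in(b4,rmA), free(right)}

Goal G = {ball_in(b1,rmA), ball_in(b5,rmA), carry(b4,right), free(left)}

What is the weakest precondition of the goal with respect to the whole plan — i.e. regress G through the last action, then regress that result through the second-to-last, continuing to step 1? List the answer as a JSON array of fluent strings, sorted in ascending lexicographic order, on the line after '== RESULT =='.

Regress step by step:
  through step 2 (pick(b4,rmA,right)): drop {carry(b4,right)}, keep {ball_in(b1,rmA), ball_in(b5,rmA), free(left)}, require {ball_in(b4,rmA), free(right), robot_in(rmA)}
    → {ball_in(b1,rmA), ball_in(b4,rmA), ball_in(b5,rmA), free(left), free(right), robot_in(rmA)}
  through step 1 (go(rmB,rmA)): drop {robot_in(rmA)}, keep {ball_in(b1,rmA), ball_in(b4,rmA), ball_in(b5,rmA), free(left), free(right)}, require {robot_in(rmB)}
    → {ball_in(b1,rmA), ball_in(b4,rmA), ball_in(b5,rmA), free(left), free(right), robot_in(rmB)}

== RESULT ==
["ball_in(b1,rmA)", "ball_in(b4,rmA)", "ball_in(b5,rmA)", "free(left)", "free(right)", "robot_in(rmB)"]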